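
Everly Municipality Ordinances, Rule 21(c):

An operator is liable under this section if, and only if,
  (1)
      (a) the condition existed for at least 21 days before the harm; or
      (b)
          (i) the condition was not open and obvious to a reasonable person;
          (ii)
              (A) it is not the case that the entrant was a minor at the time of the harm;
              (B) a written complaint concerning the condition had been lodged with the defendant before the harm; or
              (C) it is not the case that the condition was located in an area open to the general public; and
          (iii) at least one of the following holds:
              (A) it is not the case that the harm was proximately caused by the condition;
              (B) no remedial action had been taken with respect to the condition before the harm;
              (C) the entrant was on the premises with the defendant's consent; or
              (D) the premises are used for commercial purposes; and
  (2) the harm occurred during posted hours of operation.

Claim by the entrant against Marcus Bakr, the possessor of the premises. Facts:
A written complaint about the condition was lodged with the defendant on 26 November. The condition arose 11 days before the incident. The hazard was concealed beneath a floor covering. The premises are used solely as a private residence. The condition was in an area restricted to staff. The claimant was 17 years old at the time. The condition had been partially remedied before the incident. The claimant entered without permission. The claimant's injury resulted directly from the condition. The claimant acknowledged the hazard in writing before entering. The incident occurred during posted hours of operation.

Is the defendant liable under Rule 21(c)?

(a) condition ≥21 days old — not met.
(i) not open/obvious — holds.
(A) not (entrant a minor) — not satisfied.
(B) complaint lodged — met.
(C) not (public area) — holds.
So (ii) is satisfied (F OR T OR T).
(A) not (proximate cause) — not satisfied.
(B) no remedial action — not satisfied.
(C) consent to enter — fails.
(D) commercial use — fails.
(iii) = F OR F OR F OR F = false.
(b) = T AND T AND F = false.
So (1) is not satisfied (F OR F).
(2) during posted hours — holds.
So Overall is not satisfied (F AND T).

No — not liable.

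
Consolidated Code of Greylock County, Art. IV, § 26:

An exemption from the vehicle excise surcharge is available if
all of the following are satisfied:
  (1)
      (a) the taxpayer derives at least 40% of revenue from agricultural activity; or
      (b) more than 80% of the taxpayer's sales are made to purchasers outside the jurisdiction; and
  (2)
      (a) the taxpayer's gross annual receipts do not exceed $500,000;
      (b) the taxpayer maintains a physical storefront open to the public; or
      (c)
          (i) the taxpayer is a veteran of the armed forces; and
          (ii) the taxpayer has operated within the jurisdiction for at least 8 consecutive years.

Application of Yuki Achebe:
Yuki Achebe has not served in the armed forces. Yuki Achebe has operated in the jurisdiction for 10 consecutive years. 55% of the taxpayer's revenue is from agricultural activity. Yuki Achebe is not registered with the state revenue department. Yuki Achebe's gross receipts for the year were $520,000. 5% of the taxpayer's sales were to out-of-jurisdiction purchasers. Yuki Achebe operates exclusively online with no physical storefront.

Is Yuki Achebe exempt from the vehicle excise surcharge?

(a) ≥40% agricultural — met.
(b) >80% out-of-jur. sales — fails.
(1): T OR F → true.
(a) receipts ≤ $500,000 — not satisfied.
(b) has storefront — fails.
(i) veteran — not met.
(ii) ≥ 8 yrs in jurisdiction — satisfied.
(c): F AND T → false.
(2) = F OR F OR F = false.
Overall = T AND F = false.

No — not exempt.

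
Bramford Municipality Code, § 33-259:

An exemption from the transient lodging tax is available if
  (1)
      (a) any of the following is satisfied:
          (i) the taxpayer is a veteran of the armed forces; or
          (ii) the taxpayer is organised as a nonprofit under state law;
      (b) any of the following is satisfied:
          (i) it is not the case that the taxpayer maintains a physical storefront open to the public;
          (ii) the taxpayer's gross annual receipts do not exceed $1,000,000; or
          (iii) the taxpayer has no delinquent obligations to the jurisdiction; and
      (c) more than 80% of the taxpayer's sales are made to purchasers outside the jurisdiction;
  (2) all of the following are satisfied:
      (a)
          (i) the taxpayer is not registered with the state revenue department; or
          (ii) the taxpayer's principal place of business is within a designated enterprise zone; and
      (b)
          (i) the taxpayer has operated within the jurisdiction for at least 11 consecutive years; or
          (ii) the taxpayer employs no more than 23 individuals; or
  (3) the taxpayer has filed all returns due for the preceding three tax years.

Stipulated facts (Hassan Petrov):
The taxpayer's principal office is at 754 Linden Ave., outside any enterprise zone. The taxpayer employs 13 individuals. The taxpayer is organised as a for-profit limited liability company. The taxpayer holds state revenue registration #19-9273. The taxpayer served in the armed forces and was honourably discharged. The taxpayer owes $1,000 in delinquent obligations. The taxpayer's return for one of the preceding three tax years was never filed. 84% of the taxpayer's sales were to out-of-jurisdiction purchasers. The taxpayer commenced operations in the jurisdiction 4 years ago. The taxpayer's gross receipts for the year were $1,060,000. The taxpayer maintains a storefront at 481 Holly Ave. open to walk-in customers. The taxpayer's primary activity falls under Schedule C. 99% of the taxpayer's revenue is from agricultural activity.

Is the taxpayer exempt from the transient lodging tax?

(i) veteran — met.
(ii) nonprofit — fails.
(a) = T OR F = true.
(i) not (has storefront) — not met.
(ii) receipts ≤ $1,000,000 — fails.
(iii) no delinquency — fails.
(b) = F OR F OR F = false.
(c) >80% out-of-jur. sales — met.
(1): T AND F AND T → false.
(i) not (state-registered) — not met.
(ii) in enterprise zone — fails.
(a) = F OR F = false.
(i) ≥ 11 yrs in jurisdiction — not met.
(ii) ≤ 23 employees — holds.
So (b) is satisfied (F OR T).
So (2) is not satisfied (F AND T).
(3) returns current — not satisfied.
So Overall is not satisfied (F OR F OR F).

No — not exempt.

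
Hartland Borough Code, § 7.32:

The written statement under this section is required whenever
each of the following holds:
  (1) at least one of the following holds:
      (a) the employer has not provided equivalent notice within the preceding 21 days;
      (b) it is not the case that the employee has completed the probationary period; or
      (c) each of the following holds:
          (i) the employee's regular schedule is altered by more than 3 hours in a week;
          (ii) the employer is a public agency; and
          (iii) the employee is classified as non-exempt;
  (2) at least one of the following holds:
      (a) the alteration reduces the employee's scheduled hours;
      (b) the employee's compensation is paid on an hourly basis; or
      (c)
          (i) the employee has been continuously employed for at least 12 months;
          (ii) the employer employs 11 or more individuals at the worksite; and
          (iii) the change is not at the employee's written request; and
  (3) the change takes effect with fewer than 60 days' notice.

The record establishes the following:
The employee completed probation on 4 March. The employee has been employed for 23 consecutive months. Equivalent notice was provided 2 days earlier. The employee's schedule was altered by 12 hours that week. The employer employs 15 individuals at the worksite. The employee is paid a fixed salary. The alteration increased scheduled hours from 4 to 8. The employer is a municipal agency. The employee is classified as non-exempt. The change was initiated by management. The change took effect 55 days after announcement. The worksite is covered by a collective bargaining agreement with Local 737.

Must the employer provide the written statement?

Yes — required.

(a) no recent notice — not met.
(b) not (past probation) — not met.
(i) schedule shift > 3h — satisfied.
(ii) public agency — satisfied.
(iii) non-exempt — met.
(c) = T AND T AND T = true.
(1) = F OR F OR T = true.
(a) hours reduced — fails.
(b) hourly-paid — not satisfied.
(i) tenure ≥ 12 mo. — holds.
(ii) ≥ 11 at site — satisfied.
(iii) not employee-requested — holds.
(c) = T AND T AND T = true.
(2) = F OR F OR T = true.
(3) < 60 days' notice — met.
So Overall is satisfied (T AND T AND T).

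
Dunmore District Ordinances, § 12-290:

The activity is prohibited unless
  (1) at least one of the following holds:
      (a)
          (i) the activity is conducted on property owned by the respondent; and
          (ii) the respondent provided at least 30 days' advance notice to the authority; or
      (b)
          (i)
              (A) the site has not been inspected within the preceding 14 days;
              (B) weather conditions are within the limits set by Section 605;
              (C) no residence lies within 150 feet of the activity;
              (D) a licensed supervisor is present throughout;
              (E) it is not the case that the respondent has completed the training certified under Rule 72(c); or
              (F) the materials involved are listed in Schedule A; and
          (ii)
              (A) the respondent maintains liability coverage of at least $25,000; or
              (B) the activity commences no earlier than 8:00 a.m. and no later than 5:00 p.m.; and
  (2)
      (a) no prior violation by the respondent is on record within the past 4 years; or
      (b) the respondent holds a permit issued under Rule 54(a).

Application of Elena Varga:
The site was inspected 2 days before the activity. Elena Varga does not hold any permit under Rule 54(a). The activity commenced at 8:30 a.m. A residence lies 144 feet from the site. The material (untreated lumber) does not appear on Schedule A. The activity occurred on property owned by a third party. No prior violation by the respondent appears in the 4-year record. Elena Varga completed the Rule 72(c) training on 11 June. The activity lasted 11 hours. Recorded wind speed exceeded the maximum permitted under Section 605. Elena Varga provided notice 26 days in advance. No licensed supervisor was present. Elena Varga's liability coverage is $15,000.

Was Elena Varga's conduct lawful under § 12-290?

No — unlawful.

(i) own property — fails.
(ii) ≥30 days' notice — not satisfied.
So (a) is not satisfied (F AND F).
(A) not (site inspected) — not met.
(B) weather ok — fails.
(C) no residence in 150 ft — fails.
(D) supervisor present — not satisfied.
(E) not (training certified) — not met.
(F) Schedule A material — not met.
So (i) is not satisfied (F OR F OR F OR F OR F OR F).
(A) coverage ≥ $25,000 — not satisfied.
(B) start within hours — met.
(ii) = F OR T = true.
(b): F AND T → false.
(1) = F OR F = false.
(a) no prior violation — met.
(b) holds permit — not satisfied.
(2): T OR F → true.
Overall: F AND T → false.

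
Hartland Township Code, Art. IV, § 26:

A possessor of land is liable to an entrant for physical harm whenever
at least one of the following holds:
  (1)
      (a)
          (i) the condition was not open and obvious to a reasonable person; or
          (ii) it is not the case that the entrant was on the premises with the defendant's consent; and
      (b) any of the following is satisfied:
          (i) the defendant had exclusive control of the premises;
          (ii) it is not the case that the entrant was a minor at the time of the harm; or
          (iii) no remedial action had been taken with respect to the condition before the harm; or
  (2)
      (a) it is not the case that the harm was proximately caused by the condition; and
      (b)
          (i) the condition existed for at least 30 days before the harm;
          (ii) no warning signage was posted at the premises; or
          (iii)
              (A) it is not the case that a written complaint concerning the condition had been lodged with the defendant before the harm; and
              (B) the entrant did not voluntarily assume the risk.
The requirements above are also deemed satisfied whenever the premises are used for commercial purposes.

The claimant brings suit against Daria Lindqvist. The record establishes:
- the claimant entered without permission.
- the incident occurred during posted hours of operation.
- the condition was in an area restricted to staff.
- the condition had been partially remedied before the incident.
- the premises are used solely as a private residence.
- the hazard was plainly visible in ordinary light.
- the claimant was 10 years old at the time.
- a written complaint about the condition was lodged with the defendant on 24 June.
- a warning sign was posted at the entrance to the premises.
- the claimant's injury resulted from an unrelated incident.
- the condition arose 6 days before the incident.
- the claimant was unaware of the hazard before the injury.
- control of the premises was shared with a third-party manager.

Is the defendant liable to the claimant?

(i) not open/obvious — fails.
(ii) not (consent to enter) — met.
So (a) is satisfied (F OR T).
(i) exclusive control — not satisfied.
(ii) not (entrant a minor) — fails.
(iii) no remedial action — not satisfied.
(b) = F OR F OR F = false.
So (1) is not satisfied (T AND F).
(a) not (proximate cause) — satisfied.
(i) condition ≥30 days old — fails.
(ii) no signage posted — fails.
(A) not (complaint lodged) — not satisfied.
(B) no assumed risk — met.
(iii): F AND T → false.
(b) = F OR F OR F = false.
So (2) is not satisfied (T AND F).
So Overall is not satisfied (F OR F).
Exception (commercial use) — not satisfied.
Result: main false OR exception false → false.

No — not liable.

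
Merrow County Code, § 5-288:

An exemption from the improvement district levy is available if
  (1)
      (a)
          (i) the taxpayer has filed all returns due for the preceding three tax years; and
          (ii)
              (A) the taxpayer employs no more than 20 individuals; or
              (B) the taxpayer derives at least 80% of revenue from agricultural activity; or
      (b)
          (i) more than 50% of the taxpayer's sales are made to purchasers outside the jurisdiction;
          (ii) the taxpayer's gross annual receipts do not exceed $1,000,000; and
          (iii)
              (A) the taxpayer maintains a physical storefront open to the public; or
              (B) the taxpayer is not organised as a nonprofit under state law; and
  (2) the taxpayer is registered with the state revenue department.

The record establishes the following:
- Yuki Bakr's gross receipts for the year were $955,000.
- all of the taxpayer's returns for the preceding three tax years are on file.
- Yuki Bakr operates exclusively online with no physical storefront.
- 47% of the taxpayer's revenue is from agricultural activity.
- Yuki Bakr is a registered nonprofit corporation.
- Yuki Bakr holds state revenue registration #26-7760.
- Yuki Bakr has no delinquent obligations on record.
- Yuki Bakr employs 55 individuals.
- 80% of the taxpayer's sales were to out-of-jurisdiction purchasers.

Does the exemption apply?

(i) returns current — holds.
(A) ≤ 20 employees — fails.
(B) ≥80% agricultural — fails.
(ii) = F OR F = false.
So (a) is not satisfied (T AND F).
(i) >50% out-of-jur. sales — holds.
(ii) receipts ≤ $1,000,000 — satisfied.
(A) has storefront — fails.
(B) not (nonprofit) — fails.
(iii) = F OR F = false.
(b): T AND T AND F → false.
So (1) is not satisfied (F OR F).
(2) state-registered — met.
So Overall is not satisfied (F AND T).

No — not exempt.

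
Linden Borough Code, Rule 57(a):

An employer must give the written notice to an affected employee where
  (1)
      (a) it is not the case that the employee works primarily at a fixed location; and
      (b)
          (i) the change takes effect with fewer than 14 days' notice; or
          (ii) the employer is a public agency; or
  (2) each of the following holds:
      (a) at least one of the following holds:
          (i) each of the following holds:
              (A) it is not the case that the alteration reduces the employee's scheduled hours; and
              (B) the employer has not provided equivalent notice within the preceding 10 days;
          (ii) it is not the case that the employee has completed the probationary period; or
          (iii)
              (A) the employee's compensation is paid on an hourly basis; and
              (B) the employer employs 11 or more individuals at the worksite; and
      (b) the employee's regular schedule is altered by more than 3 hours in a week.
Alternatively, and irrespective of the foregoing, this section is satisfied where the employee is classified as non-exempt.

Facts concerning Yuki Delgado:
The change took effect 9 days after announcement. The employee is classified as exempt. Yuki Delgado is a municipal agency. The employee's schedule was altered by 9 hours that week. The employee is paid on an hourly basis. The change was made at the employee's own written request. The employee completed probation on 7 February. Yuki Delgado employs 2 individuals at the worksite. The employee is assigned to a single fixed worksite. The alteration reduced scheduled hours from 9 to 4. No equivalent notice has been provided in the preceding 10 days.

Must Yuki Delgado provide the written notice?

(a) not (fixed location) — not satisfied.
(i) < 14 days' notice — holds.
(ii) public agency — holds.
So (b) is satisfied (T OR T).
(1) = F AND T = false.
(A) not (hours reduced) — fails.
(B) no recent notice — satisfied.
(i) = F AND T = false.
(ii) not (past probation) — fails.
(A) hourly-paid — met.
(B) ≥ 11 at site — not met.
(iii): T AND F → false.
(a): F OR F OR F → false.
(b) schedule shift > 3h — holds.
(2) = F AND T = false.
So Overall is not satisfied (F OR F).
Exception (non-exempt) — not satisfied.
Result: main false OR exception false → false.

No — not required.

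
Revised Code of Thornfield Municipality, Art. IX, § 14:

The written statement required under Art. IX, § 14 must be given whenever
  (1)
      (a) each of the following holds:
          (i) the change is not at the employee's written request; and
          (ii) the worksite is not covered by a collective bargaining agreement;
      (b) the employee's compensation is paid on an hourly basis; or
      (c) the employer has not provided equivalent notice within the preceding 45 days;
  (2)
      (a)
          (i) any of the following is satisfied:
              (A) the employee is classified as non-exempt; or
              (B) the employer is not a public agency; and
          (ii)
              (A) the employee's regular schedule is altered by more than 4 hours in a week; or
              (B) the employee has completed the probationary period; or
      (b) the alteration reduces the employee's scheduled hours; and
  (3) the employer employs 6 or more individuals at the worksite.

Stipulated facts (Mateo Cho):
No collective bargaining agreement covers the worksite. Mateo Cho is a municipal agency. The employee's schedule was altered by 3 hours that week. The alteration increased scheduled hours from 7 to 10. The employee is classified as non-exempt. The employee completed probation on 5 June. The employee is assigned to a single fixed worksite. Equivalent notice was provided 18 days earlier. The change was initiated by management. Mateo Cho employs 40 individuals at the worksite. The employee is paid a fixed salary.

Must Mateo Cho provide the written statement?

(i) not employee-requested — satisfied.
(ii) no CBA — satisfied.
(a) = T AND T = true.
(b) hourly-paid — fails.
(c) no recent notice — not met.
(1): T OR F OR F → true.
(A) non-exempt — met.
(B) not (public agency) — fails.
(i): T OR F → true.
(A) schedule shift > 4h — fails.
(B) past probation — met.
So (ii) is satisfied (F OR T).
(a) = T AND T = true.
(b) hours reduced — not met.
(2) = T OR F = true.
(3) ≥ 6 at site — met.
So Overall is satisfied (T AND T AND T).

Yes — required.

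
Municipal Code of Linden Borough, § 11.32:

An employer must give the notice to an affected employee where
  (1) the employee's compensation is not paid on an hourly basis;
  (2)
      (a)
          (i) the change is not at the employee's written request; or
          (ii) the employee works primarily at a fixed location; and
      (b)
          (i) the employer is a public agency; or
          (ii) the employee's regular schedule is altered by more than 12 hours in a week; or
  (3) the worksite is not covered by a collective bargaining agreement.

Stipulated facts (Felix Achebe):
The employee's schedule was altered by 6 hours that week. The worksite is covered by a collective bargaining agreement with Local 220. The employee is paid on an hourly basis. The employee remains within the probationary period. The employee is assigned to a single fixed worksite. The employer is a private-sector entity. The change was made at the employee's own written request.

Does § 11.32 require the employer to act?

(1) not (hourly-paid) — fails.
(i) not employee-requested — not met.
(ii) fixed location — met.
So (a) is satisfied (F OR T).
(i) public agency — not met.
(ii) schedule shift > 12h — fails.
So (b) is not satisfied (F OR F).
(2): T AND F → false.
(3) no CBA — not met.
Overall = F OR F OR F = false.

No — not required.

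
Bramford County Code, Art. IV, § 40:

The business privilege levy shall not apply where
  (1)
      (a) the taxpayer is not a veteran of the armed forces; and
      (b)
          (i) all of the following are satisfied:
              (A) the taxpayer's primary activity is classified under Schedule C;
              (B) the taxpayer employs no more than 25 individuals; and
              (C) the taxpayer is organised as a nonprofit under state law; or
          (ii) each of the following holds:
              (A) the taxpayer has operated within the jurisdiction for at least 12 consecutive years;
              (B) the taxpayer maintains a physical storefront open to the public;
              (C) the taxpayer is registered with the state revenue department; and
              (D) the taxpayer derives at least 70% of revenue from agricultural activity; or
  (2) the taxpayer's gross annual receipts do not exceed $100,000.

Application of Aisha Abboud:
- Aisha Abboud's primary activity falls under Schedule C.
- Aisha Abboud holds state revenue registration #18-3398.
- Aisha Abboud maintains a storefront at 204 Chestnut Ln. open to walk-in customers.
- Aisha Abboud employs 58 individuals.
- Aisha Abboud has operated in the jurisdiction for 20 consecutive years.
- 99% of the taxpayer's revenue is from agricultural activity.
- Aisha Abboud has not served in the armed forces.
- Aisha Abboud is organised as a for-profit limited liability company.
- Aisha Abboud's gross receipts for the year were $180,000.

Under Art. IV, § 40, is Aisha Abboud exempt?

(a) not (veteran) — satisfied.
(A) Schedule C activity — satisfied.
(B) ≤ 25 employees — not met.
(C) nonprofit — not met.
(i): T AND F AND F → false.
(A) ≥ 12 yrs in jurisdiction — holds.
(B) has storefront — holds.
(C) state-registered — holds.
(D) ≥70% agricultural — satisfied.
(ii): T AND T AND T AND T → true.
(b): F OR T → true.
(1) = T AND T = true.
(2) receipts ≤ $100,000 — not met.
Overall: T OR F → true.

Yes — exempt.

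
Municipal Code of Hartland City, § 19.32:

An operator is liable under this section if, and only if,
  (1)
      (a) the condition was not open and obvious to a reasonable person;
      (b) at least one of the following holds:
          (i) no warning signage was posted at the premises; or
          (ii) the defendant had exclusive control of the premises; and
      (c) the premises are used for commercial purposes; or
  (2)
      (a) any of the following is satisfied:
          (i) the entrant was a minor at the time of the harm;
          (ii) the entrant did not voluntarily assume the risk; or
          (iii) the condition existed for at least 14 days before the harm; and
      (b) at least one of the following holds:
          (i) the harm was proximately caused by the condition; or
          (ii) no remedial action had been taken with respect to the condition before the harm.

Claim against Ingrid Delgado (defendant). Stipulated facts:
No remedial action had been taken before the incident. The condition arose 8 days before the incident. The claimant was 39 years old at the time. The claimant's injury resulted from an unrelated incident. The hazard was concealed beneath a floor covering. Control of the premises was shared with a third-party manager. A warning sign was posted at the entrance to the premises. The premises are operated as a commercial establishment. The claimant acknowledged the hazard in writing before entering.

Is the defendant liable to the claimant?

No — not liable.

(a) not open/obvious — met.
(i) no signage posted — fails.
(ii) exclusive control — not satisfied.
(b): F OR F → false.
(c) commercial use — holds.
So (1) is not satisfied (T AND F AND T).
(i) entrant a minor — not satisfied.
(ii) no assumed risk — not met.
(iii) condition ≥14 days old — fails.
(a): F OR F OR F → false.
(i) proximate cause — not satisfied.
(ii) no remedial action — met.
(b): F OR T → true.
(2) = F AND T = false.
Overall: F OR F → false.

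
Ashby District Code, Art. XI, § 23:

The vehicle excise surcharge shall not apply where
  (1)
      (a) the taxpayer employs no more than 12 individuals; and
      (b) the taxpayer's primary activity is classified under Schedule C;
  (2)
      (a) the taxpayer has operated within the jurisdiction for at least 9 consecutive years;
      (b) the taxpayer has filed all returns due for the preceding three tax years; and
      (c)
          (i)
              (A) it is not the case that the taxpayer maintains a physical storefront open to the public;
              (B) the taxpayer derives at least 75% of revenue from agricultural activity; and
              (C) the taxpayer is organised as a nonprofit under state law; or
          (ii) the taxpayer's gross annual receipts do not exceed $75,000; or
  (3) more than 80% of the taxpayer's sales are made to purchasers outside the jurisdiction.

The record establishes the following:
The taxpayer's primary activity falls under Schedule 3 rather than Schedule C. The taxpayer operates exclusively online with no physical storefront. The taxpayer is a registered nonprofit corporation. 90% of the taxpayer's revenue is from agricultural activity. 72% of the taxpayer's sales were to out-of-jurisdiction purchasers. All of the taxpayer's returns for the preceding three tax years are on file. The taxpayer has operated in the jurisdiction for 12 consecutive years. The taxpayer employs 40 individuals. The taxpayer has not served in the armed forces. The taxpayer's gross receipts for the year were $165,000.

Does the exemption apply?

Yes — exempt.

(a) ≤ 12 employees — fails.
(b) Schedule C activity — not met.
So (1) is not satisfied (F AND F).
(a) ≥ 9 yrs in jurisdiction — holds.
(b) returns current — holds.
(A) not (has storefront) — holds.
(B) ≥75% agricultural — satisfied.
(C) nonprofit — holds.
(i) = T AND T AND T = true.
(ii) receipts ≤ $75,000 — not met.
(c) = T OR F = true.
(2) = T AND T AND T = true.
(3) >80% out-of-jur. sales — fails.
Overall = F OR T OR F = true.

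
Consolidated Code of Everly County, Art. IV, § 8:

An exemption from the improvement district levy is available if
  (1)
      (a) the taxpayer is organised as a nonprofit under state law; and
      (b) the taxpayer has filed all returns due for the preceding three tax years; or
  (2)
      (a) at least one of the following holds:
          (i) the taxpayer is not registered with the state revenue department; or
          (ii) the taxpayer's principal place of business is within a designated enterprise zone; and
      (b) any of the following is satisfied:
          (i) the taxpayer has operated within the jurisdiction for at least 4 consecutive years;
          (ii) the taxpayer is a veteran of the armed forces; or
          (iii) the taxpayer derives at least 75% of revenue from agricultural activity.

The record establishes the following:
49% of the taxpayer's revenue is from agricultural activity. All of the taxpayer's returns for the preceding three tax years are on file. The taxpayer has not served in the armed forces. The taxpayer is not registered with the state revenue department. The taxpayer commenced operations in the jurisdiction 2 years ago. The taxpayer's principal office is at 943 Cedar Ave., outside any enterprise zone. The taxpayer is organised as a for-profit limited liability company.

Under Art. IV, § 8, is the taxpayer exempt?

No — not exempt.

(a) nonprofit — fails.
(b) returns current — holds.
(1): F AND T → false.
(i) not (state-registered) — met.
(ii) in enterprise zone — not met.
(a) = T OR F = true.
(i) ≥ 4 yrs in jurisdiction — not satisfied.
(ii) veteran — fails.
(iii) ≥75% agricultural — not satisfied.
(b): F OR F OR F → false.
(2) = T AND F = false.
Overall: F OR F → false.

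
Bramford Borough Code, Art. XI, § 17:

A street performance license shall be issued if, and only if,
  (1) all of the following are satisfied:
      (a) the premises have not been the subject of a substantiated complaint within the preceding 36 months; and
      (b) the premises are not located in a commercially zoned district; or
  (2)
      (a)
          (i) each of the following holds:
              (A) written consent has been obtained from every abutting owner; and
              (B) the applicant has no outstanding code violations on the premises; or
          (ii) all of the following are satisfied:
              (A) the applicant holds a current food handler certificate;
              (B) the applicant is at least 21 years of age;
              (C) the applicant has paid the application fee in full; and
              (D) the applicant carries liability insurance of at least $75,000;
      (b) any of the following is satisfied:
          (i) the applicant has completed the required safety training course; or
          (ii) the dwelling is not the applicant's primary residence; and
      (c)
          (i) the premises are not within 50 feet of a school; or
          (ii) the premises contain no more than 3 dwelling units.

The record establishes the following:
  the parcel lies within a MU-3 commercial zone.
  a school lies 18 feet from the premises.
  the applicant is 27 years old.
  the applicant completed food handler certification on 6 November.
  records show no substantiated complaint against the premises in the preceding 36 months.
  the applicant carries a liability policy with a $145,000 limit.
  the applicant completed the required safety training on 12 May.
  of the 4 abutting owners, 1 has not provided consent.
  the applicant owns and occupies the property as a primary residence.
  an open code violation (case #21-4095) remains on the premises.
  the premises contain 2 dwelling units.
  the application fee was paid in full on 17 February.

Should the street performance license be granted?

Yes — granted.

(a) no complaint in 36 mo. — holds.
(b) not (commercially zoned) — not satisfied.
(1) = T AND F = false.
(A) all abutters consent — not satisfied.
(B) no code violations — not satisfied.
(i) = F AND F = false.
(A) food handler cert. — satisfied.
(B) age ≥ 21 — met.
(C) fee paid — satisfied.
(D) insurance ≥ $75,000 — satisfied.
So (ii) is satisfied (T AND T AND T AND T).
(a): F OR T → true.
(i) safety training — holds.
(ii) not (primary residence) — not met.
(b): T OR F → true.
(i) ≥50 ft from school — fails.
(ii) ≤ 3 units — holds.
(c): F OR T → true.
So (2) is satisfied (T AND T AND T).
Overall = F OR T = true.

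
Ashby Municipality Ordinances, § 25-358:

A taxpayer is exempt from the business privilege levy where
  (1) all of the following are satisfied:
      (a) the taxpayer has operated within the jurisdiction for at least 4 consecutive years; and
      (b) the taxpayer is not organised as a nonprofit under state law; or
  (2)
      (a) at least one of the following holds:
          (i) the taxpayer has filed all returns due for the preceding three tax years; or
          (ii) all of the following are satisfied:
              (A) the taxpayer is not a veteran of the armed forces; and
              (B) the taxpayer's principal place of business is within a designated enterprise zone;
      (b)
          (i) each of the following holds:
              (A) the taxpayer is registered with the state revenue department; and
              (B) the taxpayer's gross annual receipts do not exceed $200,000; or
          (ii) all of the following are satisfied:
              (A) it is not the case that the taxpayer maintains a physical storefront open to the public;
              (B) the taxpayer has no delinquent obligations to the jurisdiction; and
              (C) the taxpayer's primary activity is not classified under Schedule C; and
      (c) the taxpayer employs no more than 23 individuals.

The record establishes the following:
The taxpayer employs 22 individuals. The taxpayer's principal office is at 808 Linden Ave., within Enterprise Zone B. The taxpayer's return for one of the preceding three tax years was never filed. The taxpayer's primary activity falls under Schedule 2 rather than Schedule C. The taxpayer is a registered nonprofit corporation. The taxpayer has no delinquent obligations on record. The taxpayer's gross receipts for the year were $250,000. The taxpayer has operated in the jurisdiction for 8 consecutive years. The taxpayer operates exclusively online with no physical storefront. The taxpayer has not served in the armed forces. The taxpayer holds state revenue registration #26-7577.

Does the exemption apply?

Yes — exempt.

(a) ≥ 4 yrs in jurisdiction — satisfied.
(b) not (nonprofit) — not satisfied.
(1) = T AND F = false.
(i) returns current — not satisfied.
(A) not (veteran) — holds.
(B) in enterprise zone — met.
(ii) = T AND T = true.
So (a) is satisfied (F OR T).
(A) state-registered — holds.
(B) receipts ≤ $200,000 — not met.
(i): T AND F → false.
(A) not (has storefront) — holds.
(B) no delinquency — holds.
(C) not (Schedule C activity) — holds.
(ii) = T AND T AND T = true.
(b) = F OR T = true.
(c) ≤ 23 employees — satisfied.
So (2) is satisfied (T AND T AND T).
So Overall is satisfied (F OR T).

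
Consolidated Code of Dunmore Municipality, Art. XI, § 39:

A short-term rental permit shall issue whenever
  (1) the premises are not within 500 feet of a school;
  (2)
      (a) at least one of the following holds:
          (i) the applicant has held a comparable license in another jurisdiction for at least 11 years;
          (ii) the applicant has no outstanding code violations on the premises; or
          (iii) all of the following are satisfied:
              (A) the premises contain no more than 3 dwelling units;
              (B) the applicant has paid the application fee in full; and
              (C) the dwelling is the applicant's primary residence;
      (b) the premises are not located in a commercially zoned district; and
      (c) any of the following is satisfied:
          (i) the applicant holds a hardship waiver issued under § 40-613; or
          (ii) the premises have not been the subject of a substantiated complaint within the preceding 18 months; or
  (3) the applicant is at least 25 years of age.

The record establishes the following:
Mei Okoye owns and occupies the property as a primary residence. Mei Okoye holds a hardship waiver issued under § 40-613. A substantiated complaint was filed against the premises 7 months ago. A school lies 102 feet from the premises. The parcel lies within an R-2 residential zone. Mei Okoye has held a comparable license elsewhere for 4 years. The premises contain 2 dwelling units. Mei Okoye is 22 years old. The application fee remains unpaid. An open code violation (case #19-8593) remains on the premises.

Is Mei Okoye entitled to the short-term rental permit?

(1) ≥500 ft from school — not met.
(i) prior license ≥ 11 yr — not met.
(ii) no code violations — not satisfied.
(A) ≤ 3 units — satisfied.
(B) fee paid — not met.
(C) primary residence — met.
(iii) = T AND F AND T = false.
(a) = F OR F OR F = false.
(b) not (commercially zoned) — satisfied.
(i) hardship waiver — satisfied.
(ii) no complaint in 18 mo. — fails.
So (c) is satisfied (T OR F).
(2) = F AND T AND T = false.
(3) age ≥ 25 — not met.
Overall: F OR F OR F → false.

No — denied.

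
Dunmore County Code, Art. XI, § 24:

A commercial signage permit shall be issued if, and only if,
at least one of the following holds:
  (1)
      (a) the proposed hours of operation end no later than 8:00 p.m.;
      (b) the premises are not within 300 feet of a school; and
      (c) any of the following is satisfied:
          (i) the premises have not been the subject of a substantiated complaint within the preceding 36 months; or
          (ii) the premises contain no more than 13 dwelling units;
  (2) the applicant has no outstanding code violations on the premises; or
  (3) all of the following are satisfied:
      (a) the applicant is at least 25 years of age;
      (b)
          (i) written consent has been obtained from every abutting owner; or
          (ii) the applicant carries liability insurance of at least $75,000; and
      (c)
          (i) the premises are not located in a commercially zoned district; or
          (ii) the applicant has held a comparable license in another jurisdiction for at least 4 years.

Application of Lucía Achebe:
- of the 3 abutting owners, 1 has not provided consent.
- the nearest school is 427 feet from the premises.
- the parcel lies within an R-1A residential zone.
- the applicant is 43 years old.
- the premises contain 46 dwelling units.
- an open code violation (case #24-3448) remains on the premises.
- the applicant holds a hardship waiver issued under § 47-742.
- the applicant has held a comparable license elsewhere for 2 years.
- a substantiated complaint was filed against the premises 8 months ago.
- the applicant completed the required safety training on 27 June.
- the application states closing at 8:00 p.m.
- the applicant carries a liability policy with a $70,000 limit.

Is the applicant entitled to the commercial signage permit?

(a) closes by 8 p.m. — satisfied.
(b) ≥300 ft from school — holds.
(i) no complaint in 36 mo. — fails.
(ii) ≤ 13 units — not satisfied.
So (c) is not satisfied (F OR F).
So (1) is not satisfied (T AND T AND F).
(2) no code violations — not met.
(a) age ≥ 25 — met.
(i) all abutters consent — fails.
(ii) insurance ≥ $75,000 — not satisfied.
(b) = F OR F = false.
(i) not (commercially zoned) — satisfied.
(ii) prior license ≥ 4 yr — fails.
(c): T OR F → true.
So (3) is not satisfied (T AND F AND T).
So Overall is not satisfied (F OR F OR F).

No — denied.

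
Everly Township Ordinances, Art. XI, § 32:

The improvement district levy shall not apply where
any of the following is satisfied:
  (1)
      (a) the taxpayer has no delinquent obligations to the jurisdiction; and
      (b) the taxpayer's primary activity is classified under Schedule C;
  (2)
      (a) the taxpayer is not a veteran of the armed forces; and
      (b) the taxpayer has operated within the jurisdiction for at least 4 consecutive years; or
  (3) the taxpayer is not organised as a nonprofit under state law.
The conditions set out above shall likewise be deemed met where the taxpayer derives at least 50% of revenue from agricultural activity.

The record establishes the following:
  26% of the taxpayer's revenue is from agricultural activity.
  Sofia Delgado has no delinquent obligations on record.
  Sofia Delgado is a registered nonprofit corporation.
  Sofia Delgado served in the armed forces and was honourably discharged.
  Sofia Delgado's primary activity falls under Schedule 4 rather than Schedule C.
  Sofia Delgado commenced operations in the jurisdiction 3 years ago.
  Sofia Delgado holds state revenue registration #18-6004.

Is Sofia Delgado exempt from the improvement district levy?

(a) no delinquency — satisfied.
(b) Schedule C activity — not satisfied.
(1): T AND F → false.
(a) not (veteran) — fails.
(b) ≥ 4 yrs in jurisdiction — fails.
So (2) is not satisfied (F AND F).
(3) not (nonprofit) — fails.
Overall: F OR F OR F → false.
Exception (≥50% agricultural) — not satisfied.
Result: main false OR exception false → false.

No — not exempt.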